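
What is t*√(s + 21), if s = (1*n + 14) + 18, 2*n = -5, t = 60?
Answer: 30*√202 ≈ 426.38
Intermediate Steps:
n = -5/2 (n = (½)*(-5) = -5/2 ≈ -2.5000)
s = 59/2 (s = (1*(-5/2) + 14) + 18 = (-5/2 + 14) + 18 = 23/2 + 18 = 59/2 ≈ 29.500)
t*√(s + 21) = 60*√(59/2 + 21) = 60*√(101/2) = 60*(√202/2) = 30*√202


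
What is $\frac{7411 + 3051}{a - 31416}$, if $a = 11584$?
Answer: $- \frac{5231}{9916} \approx -0.52753$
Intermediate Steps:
$\frac{7411 + 3051}{a - 31416} = \frac{7411 + 3051}{11584 - 31416} = \frac{10462}{-19832} = 10462 \left(- \frac{1}{19832}\right) = - \frac{5231}{9916}$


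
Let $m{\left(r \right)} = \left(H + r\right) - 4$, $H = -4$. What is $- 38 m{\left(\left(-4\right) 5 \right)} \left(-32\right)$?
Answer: $-34048$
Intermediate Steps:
$m{\left(r \right)} = -8 + r$ ($m{\left(r \right)} = \left(-4 + r\right) - 4 = -8 + r$)
$- 38 m{\left(\left(-4\right) 5 \right)} \left(-32\right) = - 38 \left(-8 - 20\right) \left(-32\right) = \left(-38\right) \left(-28\right) \left(-32\right) = 1064 \left(-32\right) = -34048$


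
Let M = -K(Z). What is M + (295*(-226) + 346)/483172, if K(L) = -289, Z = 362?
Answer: 34892596/120793 ≈ 288.86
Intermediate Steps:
M = 289 (M = -1*(-289) = 289)
M + (295*(-226) + 346)/483172 = 289 + (295*(-226) + 346)/483172 = 289 + (-66670 + 346)*(1/483172) = 289 - 66324*1/483172 = 289 - 16581/120793 = 34892596/120793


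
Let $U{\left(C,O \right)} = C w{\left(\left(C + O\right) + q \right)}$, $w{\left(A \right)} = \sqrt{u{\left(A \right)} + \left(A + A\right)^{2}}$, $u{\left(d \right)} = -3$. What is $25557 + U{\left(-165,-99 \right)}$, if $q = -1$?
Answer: $25557 - 165 \sqrt{280897} \approx -61893.0$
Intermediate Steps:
$w{\left(A \right)} = \sqrt{-3 + 4 A^{2}}$ ($w{\left(A \right)} = \sqrt{-3 + \left(A + A\right)^{2}} = \sqrt{-3 + \left(2 A\right)^{2}} = \sqrt{-3 + 4 A^{2}}$)
$U{\left(C,O \right)} = C \sqrt{-3 + 4 \left(-1 + C + O\right)^{2}}$ ($U{\left(C,O \right)} = C \sqrt{-3 + 4 \left(\left(C + O\right) - 1\right)^{2}} = C \sqrt{-3 + 4 \left(-1 + C + O\right)^{2}}$)
$25557 + U{\left(-165,-99 \right)} = 25557 - 165 \sqrt{-3 + 4 \left(-1 - 165 - 99\right)^{2}} = 25557 - 165 \sqrt{-3 + 4 \left(-265\right)^{2}} = 25557 - 165 \sqrt{-3 + 4 \cdot 70225} = 25557 - 165 \sqrt{-3 + 280900} = 25557 - 165 \sqrt{280897}$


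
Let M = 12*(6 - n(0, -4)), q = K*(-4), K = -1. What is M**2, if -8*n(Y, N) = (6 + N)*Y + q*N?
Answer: 2304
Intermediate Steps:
q = 4 (q = -1*(-4) = 4)
n(Y, N) = -N/2 - Y*(6 + N)/8 (n(Y, N) = -((6 + N)*Y + 4*N)/8 = -(Y*(6 + N) + 4*N)/8 = -(4*N + Y*(6 + N))/8 = -N/2 - Y*(6 + N)/8)
M = 48 (M = 12*(6 - (-3/4*0 - 1/2*(-4) - 1/8*(-4)*0)) = 12*(6 - (0 + 2 + 0)) = 12*(6 - 1*2) = 12*(6 - 2) = 12*4 = 48)
M**2 = 48**2 = 2304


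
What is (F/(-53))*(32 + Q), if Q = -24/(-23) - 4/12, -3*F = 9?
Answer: 2257/1219 ≈ 1.8515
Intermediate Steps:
F = -3 (F = -⅓*9 = -3)
Q = 49/69 (Q = -24*(-1/23) - 4*1/12 = 24/23 - ⅓ = 49/69 ≈ 0.71014)
(F/(-53))*(32 + Q) = (-3/(-53))*(32 + 49/69) = -3*(-1/53)*(2257/69) = (3/53)*(2257/69) = 2257/1219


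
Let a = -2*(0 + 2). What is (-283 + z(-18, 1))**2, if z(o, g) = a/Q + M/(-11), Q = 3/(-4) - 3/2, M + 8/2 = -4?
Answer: 771117361/9801 ≈ 78677.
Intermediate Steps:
M = -8 (M = -4 - 4 = -8)
a = -4 (a = -2*2 = -4)
Q = -9/4 (Q = 3*(-1/4) - 3*1/2 = -3/4 - 3/2 = -9/4 ≈ -2.2500)
z(o, g) = 248/99 (z(o, g) = -4/(-9/4) - 8/(-11) = -4*(-4/9) - 8*(-1/11) = 16/9 + 8/11 = 248/99)
(-283 + z(-18, 1))**2 = (-283 + 248/99)**2 = (-27769/99)**2 = 771117361/9801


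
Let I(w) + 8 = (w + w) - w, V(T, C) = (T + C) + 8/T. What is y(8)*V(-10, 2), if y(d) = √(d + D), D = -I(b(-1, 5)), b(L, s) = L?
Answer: -44*√17/5 ≈ -36.283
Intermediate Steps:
V(T, C) = C + T + 8/T (V(T, C) = (C + T) + 8/T = C + T + 8/T)
I(w) = -8 + w (I(w) = -8 + ((w + w) - w) = -8 + (2*w - w) = -8 + w)
D = 9 (D = -(-8 - 1) = -1*(-9) = 9)
y(d) = √(9 + d) (y(d) = √(d + 9) = √(9 + d))
y(8)*V(-10, 2) = √(9 + 8)*(2 - 10 + 8/(-10)) = √17*(2 - 10 + 8*(-⅒)) = √17*(2 - 10 - ⅘) = √17*(-44/5) = -44*√17/5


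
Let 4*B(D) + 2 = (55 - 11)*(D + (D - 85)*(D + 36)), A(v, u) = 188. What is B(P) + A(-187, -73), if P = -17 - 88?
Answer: 286485/2 ≈ 1.4324e+5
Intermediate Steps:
P = -105
B(D) = -½ + 11*D + 11*(-85 + D)*(36 + D) (B(D) = -½ + ((55 - 11)*(D + (D - 85)*(D + 36)))/4 = -½ + (44*(D + (-85 + D)*(36 + D)))/4 = -½ + (44*D + 44*(-85 + D)*(36 + D))/4 = -½ + (11*D + 11*(-85 + D)*(36 + D)) = -½ + 11*D + 11*(-85 + D)*(36 + D))
B(P) + A(-187, -73) = (-67321/2 - 528*(-105) + 11*(-105)²) + 188 = (-67321/2 + 55440 + 11*11025) + 188 = (-67321/2 + 55440 + 121275) + 188 = 286109/2 + 188 = 286485/2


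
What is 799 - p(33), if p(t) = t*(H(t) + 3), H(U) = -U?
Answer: 1789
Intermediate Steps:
p(t) = t*(3 - t) (p(t) = t*(-t + 3) = t*(3 - t))
799 - p(33) = 799 - 33*(3 - 1*33) = 799 - 33*(3 - 33) = 799 - 33*(-30) = 799 - 1*(-990) = 799 + 990 = 1789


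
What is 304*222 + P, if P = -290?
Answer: 67198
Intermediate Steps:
304*222 + P = 304*222 - 290 = 67488 - 290 = 67198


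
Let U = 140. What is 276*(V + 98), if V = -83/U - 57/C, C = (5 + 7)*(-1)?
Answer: 986838/35 ≈ 28195.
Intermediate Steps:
C = -12 (C = 12*(-1) = -12)
V = 291/70 (V = -83/140 - 57/(-12) = -83*1/140 - 57*(-1/12) = -83/140 + 19/4 = 291/70 ≈ 4.1571)
276*(V + 98) = 276*(291/70 + 98) = 276*(7151/70) = 986838/35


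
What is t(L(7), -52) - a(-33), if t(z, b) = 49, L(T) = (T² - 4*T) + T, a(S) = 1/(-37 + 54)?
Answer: 832/17 ≈ 48.941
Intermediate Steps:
a(S) = 1/17
L(T) = T² - 3*T
t(L(7), -52) - a(-33) = 49 - 1*1/17 = 49 - 1/17 = 832/17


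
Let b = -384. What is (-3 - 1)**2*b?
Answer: -6144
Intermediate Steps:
(-3 - 1)**2*b = (-3 - 1)**2*(-384) = (-4)**2*(-384) = 16*(-384) = -6144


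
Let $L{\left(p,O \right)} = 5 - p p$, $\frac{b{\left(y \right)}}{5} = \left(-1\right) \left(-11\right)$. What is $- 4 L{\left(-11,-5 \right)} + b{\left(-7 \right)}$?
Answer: $519$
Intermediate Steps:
$b{\left(y \right)} = 55$ ($b{\left(y \right)} = 5 \left(\left(-1\right) \left(-11\right)\right) = 5 \cdot 11 = 55$)
$L{\left(p,O \right)} = 5 - p^{2}$
$- 4 L{\left(-11,-5 \right)} + b{\left(-7 \right)} = - 4 \left(5 - \left(-11\right)^{2}\right) + 55 = - 4 \left(5 - 121\right) + 55 = \left(-4\right) \left(-116\right) + 55 = 464 + 55 = 519$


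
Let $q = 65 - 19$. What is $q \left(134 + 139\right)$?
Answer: $12558$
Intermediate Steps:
$q = 46$ ($q = 65 - 19 = 46$)
$q \left(134 + 139\right) = 46 \left(134 + 139\right) = 46 \cdot 273 = 12558$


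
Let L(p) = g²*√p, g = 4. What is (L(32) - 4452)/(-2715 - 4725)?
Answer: 371/620 - 4*√2/465 ≈ 0.58622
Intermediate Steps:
L(p) = 16*√p (L(p) = 4²*√p = 16*√p)
(L(32) - 4452)/(-2715 - 4725) = (16*√32 - 4452)/(-2715 - 4725) = (16*(4*√2) - 4452)/(-7440) = (64*√2 - 4452)*(-1/7440) = (-4452 + 64*√2)*(-1/7440) = 371/620 - 4*√2/465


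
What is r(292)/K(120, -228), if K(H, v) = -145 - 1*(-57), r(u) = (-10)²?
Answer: -25/22 ≈ -1.1364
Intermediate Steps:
r(u) = 100
K(H, v) = -88 (K(H, v) = -145 + 57 = -88)
r(292)/K(120, -228) = 100/(-88) = 100*(-1/88) = -25/22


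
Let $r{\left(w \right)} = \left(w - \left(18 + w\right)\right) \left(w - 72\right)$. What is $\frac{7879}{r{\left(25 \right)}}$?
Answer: $\frac{7879}{846} \approx 9.3132$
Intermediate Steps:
$r{\left(w \right)} = 1296 - 18 w$ ($r{\left(w \right)} = - 18 \left(-72 + w\right) = 1296 - 18 w$)
$\frac{7879}{r{\left(25 \right)}} = \frac{7879}{1296 - 450} = \frac{7879}{846}$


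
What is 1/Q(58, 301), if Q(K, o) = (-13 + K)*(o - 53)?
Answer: 1/11160 ≈ 8.9606e-5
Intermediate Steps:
Q(K, o) = (-53 + o)*(-13 + K) (Q(K, o) = (-13 + K)*(-53 + o) = (-53 + o)*(-13 + K))
1/Q(58, 301) = 1/(689 - 53*58 - 13*301 + 58*301) = 1/(689 - 3074 - 3913 + 17458) = 1/11160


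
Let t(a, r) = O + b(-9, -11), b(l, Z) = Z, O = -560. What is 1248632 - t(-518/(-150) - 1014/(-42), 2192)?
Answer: 1249203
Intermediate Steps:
t(a, r) = -571 (t(a, r) = -560 - 11 = -571)
1248632 - t(-518/(-150) - 1014/(-42), 2192) = 1248632 - 1*(-571) = 1248632 + 571 = 1249203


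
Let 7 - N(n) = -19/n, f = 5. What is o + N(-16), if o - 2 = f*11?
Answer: 1005/16 ≈ 62.813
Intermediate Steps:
N(n) = 7 + 19/n (N(n) = 7 - (-19)/n = 7 + 19/n)
o = 57 (o = 2 + 5*11 = 2 + 55 = 57)
o + N(-16) = 57 + (7 + 19/(-16)) = 57 + (7 + 19*(-1/16)) = 57 + (7 - 19/16) = 57 + 93/16 = 1005/16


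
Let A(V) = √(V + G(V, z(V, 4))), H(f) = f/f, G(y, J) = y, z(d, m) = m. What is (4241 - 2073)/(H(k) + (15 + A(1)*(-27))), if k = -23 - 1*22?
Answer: -17344/601 - 29268*√2/601 ≈ -97.729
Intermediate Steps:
k = -45 (k = -23 - 22 = -45)
H(f) = 1
A(V) = √2*√V (A(V) = √(V + V) = √(2*V) = √2*√V)
(4241 - 2073)/(H(k) + (15 + A(1)*(-27))) = (4241 - 2073)/(1 + (15 + (√2*√1)*(-27))) = 2168/(1 + (15 + (√2*1)*(-27))) = 2168/(1 + (15 + √2*(-27))) = 2168/(1 + (15 - 27*√2)) = 2168/(16 - 27*√2)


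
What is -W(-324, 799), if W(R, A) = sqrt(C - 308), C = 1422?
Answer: -sqrt(1114) ≈ -33.377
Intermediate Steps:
W(R, A) = sqrt(1114) (W(R, A) = sqrt(1422 - 308) = sqrt(1114))
-W(-324, 799) = -sqrt(1114)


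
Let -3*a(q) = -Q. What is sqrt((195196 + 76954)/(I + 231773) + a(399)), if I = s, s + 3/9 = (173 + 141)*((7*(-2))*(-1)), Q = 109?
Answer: 2*sqrt(10584615214317)/1062759 ≈ 6.1226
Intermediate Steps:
a(q) = 109/3 (a(q) = -(-1)*109/3 = -1/3*(-109) = 109/3)
s = 13187/3 (s = -1/3 + (173 + 141)*((7*(-2))*(-1)) = -1/3 + 314*(-14*(-1)) = -1/3 + 314*14 = -1/3 + 4396 = 13187/3 ≈ 4395.7)
I = 13187/3 ≈ 4395.7
sqrt((195196 + 76954)/(I + 231773) + a(399)) = sqrt((195196 + 76954)/(13187/3 + 231773) + 109/3) = sqrt(272150/(708506/3) + 109/3) = sqrt(272150*(3/708506) + 109/3) = sqrt(408225/354253 + 109/3) = sqrt(39838252/1062759) = 2*sqrt(10584615214317)/1062759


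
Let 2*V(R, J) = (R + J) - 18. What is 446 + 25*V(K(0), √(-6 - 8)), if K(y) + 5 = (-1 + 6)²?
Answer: 471 + 25*I*√14/2 ≈ 471.0 + 46.771*I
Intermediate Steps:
K(y) = 20 (K(y) = -5 + (-1 + 6)² = -5 + 5² = -5 + 25 = 20)
V(R, J) = -9 + J/2 + R/2 (V(R, J) = ((R + J) - 18)/2 = ((J + R) - 18)/2 = (-18 + J + R)/2 = -9 + J/2 + R/2)
446 + 25*V(K(0), √(-6 - 8)) = 446 + 25*(-9 + √(-6 - 8)/2 + (½)*20) = 446 + 25*(-9 + √(-14)/2 + 10) = 446 + 25*(-9 + (I*√14)/2 + 10) = 446 + 25*(-9 + I*√14/2 + 10) = 446 + 25*(1 + I*√14/2) = 446 + (25 + 25*I*√14/2) = 471 + 25*I*√14/2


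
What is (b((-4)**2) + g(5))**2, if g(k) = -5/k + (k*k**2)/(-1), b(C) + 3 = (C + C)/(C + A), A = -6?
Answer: 395641/25 ≈ 15826.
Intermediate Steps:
b(C) = -3 + 2*C/(-6 + C) (b(C) = -3 + (C + C)/(C - 6) = -3 + (2*C)/(-6 + C) = -3 + 2*C/(-6 + C))
g(k) = -k**3 - 5/k (g(k) = -5/k + k**3*(-1) = -5/k - k**3 = -k**3 - 5/k)
(b((-4)**2) + g(5))**2 = ((18 - 1*(-4)**2)/(-6 + (-4)**2) + (-5 - 1*5**4)/5)**2 = ((18 - 1*16)/(-6 + 16) + (-5 - 1*625)/5)**2 = ((18 - 16)/10 + (-5 - 625)/5)**2 = ((1/10)*2 + (1/5)*(-630))**2 = (1/5 - 126)**2 = (-629/5)**2 = 395641/25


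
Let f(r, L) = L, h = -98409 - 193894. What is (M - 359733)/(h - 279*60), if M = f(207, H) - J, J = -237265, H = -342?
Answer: 122810/309043 ≈ 0.39739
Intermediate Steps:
h = -292303
M = 236923 (M = -342 - 1*(-237265) = -342 + 237265 = 236923)
(M - 359733)/(h - 279*60) = (236923 - 359733)/(-292303 - 279*60) = -122810/(-292303 - 16740) = -122810/(-309043) = -122810*(-1/309043) = 122810/309043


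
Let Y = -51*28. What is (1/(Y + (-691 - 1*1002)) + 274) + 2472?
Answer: 8570265/3121 ≈ 2746.0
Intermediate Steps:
Y = -1428
(1/(Y + (-691 - 1*1002)) + 274) + 2472 = (1/(-1428 + (-691 - 1*1002)) + 274) + 2472 = (1/(-1428 + (-691 - 1002)) + 274) + 2472 = (1/(-1428 - 1693) + 274) + 2472 = (1/(-3121) + 274) + 2472 = (-1/3121 + 274) + 2472 = 855153/3121 + 2472 = 8570265/3121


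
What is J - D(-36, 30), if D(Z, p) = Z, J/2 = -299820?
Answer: -599604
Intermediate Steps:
J = -599640 (J = 2*(-299820) = -599640)
J - D(-36, 30) = -599640 - 1*(-36) = -599640 + 36 = -599604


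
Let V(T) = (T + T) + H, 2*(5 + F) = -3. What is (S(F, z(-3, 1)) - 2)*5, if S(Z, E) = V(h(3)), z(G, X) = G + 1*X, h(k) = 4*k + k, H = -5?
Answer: 115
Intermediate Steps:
h(k) = 5*k
F = -13/2 (F = -5 + (½)*(-3) = -5 - 3/2 = -13/2 ≈ -6.5000)
z(G, X) = G + X
V(T) = -5 + 2*T (V(T) = (T + T) - 5 = 2*T - 5 = -5 + 2*T)
S(Z, E) = 25 (S(Z, E) = -5 + 2*(5*3) = -5 + 2*15 = -5 + 30 = 25)
(S(F, z(-3, 1)) - 2)*5 = (25 - 2)*5 = 23*5 = 115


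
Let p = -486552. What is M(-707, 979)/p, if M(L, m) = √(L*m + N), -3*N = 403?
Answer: -I*√6230586/1459656 ≈ -0.0017101*I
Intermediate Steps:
N = -403/3 (N = -⅓*403 = -403/3 ≈ -134.33)
M(L, m) = √(-403/3 + L*m) (M(L, m) = √(L*m - 403/3) = √(-403/3 + L*m))
M(-707, 979)/p = (√(-1209 + 9*(-707)*979)/3)/(-486552) = (√(-1209 - 6229377)/3)*(-1/486552) = (√(-6230586)/3)*(-1/486552) = ((I*√6230586)/3)*(-1/486552) = (I*√6230586/3)*(-1/486552) = -I*√6230586/1459656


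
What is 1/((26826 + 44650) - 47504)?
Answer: 1/23972 ≈ 4.1715e-5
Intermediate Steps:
1/((26826 + 44650) - 47504) = 1/(71476 - 47504) = 1/23972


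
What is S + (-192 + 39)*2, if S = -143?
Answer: -449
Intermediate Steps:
S + (-192 + 39)*2 = -143 + (-192 + 39)*2 = -143 - 153*2 = -143 - 306 = -449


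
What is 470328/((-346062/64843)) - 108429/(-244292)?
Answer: -1241708749257095/14090029684 ≈ -88127.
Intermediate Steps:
470328/((-346062/64843)) - 108429/(-244292) = 470328/((-346062*1/64843)) - 108429*(-1/244292) = 470328/(-346062/64843) + 108429/244292 = 470328*(-64843/346062) + 108429/244292 = -5082913084/57677 + 108429/244292 = -1241708749257095/14090029684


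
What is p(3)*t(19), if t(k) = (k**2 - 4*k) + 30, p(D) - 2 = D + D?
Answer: 2520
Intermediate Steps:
p(D) = 2 + 2*D (p(D) = 2 + (D + D) = 2 + 2*D)
t(k) = 30 + k**2 - 4*k
p(3)*t(19) = (2 + 2*3)*(30 + 19**2 - 4*19) = (2 + 6)*(30 + 361 - 76) = 8*315 = 2520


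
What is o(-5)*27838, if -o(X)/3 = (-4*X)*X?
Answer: 8351400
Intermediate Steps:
o(X) = 12*X**2 (o(X) = -3*(-4*X)*X = -(-12)*X**2 = 12*X**2)
o(-5)*27838 = (12*(-5)**2)*27838 = (12*25)*27838 = 300*27838 = 8351400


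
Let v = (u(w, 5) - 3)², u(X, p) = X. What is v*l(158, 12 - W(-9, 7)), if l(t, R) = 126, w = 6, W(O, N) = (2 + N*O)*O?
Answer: 1134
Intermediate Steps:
W(O, N) = O*(2 + N*O)
v = 9 (v = (6 - 3)² = 3² = 9)
v*l(158, 12 - W(-9, 7)) = 9*126 = 1134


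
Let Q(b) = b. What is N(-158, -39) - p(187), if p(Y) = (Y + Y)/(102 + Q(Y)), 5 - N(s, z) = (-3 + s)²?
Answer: -440594/17 ≈ -25917.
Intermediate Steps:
N(s, z) = 5 - (-3 + s)²
p(Y) = 2*Y/(102 + Y) (p(Y) = (Y + Y)/(102 + Y) = (2*Y)/(102 + Y) = 2*Y/(102 + Y))
N(-158, -39) - p(187) = (5 - (-3 - 158)²) - 2*187/(102 + 187) = (5 - 1*(-161)²) - 2*187/289 = (5 - 1*25921) - 2*187/289 = (5 - 25921) - 1*22/17 = -25916 - 22/17 = -440594/17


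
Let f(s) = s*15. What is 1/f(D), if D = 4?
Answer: 1/60 ≈ 0.016667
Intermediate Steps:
f(s) = 15*s
1/f(D) = 1/(15*4) = 1/60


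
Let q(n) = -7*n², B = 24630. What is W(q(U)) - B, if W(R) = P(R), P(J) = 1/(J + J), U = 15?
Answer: -77584501/3150 ≈ -24630.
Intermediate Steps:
P(J) = 1/(2*J)
W(R) = 1/(2*R)
W(q(U)) - B = 1/(2*((-7*15²))) - 1*24630 = 1/(2*((-7*225))) - 24630 = (½)/(-1575) - 24630 = (½)*(-1/1575) - 24630 = -1/3150 - 24630 = -77584501/3150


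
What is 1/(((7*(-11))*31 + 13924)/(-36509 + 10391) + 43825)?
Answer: 26118/1144609813 ≈ 2.2818e-5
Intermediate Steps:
1/(((7*(-11))*31 + 13924)/(-36509 + 10391) + 43825) = 1/((-77*31 + 13924)/(-26118) + 43825) = 1/((-2387 + 13924)*(-1/26118) + 43825) = 1/(11537*(-1/26118) + 43825) = 1/(-11537/26118 + 43825) = 1/(1144609813/26118) = 26118/1144609813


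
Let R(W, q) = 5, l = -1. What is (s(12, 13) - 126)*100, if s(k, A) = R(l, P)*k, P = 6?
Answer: -6600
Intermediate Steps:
s(k, A) = 5*k
(s(12, 13) - 126)*100 = (5*12 - 126)*100 = (60 - 126)*100 = -66*100 = -6600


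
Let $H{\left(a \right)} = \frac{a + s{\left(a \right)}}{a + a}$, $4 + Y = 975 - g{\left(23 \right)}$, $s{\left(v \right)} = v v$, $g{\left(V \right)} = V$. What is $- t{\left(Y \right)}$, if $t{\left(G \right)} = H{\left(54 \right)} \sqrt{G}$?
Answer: $- 55 \sqrt{237} \approx -846.71$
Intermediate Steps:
$s{\left(v \right)} = v^{2}$
$Y = 948$ ($Y = -4 + \left(975 - 23\right) = -4 + 952 = 948$)
$H{\left(a \right)} = \frac{a + a^{2}}{2 a}$ ($H{\left(a \right)} = \frac{a + a^{2}}{a + a} = \frac{a + a^{2}}{2 a}$)
$t{\left(G \right)} = \frac{55 \sqrt{G}}{2}$ ($t{\left(G \right)} = \left(\frac{1}{2} + \frac{1}{2} \cdot 54\right) \sqrt{G} = \left(\frac{1}{2} + 27\right) \sqrt{G} = \frac{55 \sqrt{G}}{2}$)
$- t{\left(Y \right)} = - \frac{55 \sqrt{948}}{2} = - \frac{55 \cdot 2 \sqrt{237}}{2} = - 55 \sqrt{237}$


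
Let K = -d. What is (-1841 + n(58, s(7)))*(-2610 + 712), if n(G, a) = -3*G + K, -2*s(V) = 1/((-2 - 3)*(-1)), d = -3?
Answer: 3818776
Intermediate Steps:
K = 3 (K = -1*(-3) = 3)
s(V) = -⅒ (s(V) = -(-1/(-2 - 3))/2 = -1/(2*((-5*(-1)))) = -½/5 = -½*⅕ = -⅒)
n(G, a) = 3 - 3*G (n(G, a) = -3*G + 3 = 3 - 3*G)
(-1841 + n(58, s(7)))*(-2610 + 712) = (-1841 + (3 - 3*58))*(-2610 + 712) = (-1841 + (3 - 174))*(-1898) = (-1841 - 171)*(-1898) = -2012*(-1898) = 3818776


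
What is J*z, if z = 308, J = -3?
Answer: -924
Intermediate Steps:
J*z = -3*308 = -924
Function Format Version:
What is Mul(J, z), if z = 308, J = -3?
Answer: -924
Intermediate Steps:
Mul(J, z) = Mul(-3, 308) = -924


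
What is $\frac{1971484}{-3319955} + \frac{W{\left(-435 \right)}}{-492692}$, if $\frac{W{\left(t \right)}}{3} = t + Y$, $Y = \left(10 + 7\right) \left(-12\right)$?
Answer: $- \frac{964970041193}{1635715268860} \approx -0.58994$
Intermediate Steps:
$Y = -204$ ($Y = 17 \left(-12\right) = -204$)
$W{\left(t \right)} = -612 + 3 t$ ($W{\left(t \right)} = 3 \left(t - 204\right) = 3 \left(-204 + t\right) = -612 + 3 t$)
$\frac{1971484}{-3319955} + \frac{W{\left(-435 \right)}}{-492692} = \frac{1971484}{-3319955} + \frac{-612 + 3 \left(-435\right)}{-492692} = 1971484 \left(- \frac{1}{3319955}\right) + \left(-612 - 1305\right) \left(- \frac{1}{492692}\right) = - \frac{1971484}{3319955} - - \frac{1917}{492692} = - \frac{1971484}{3319955} + \frac{1917}{492692} = - \frac{964970041193}{1635715268860}$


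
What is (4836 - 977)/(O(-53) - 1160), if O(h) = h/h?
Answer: -3859/1159 ≈ -3.3296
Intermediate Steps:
O(h) = 1
(4836 - 977)/(O(-53) - 1160) = (4836 - 977)/(1 - 1160) = 3859/(-1159) = 3859*(-1/1159) = -3859/1159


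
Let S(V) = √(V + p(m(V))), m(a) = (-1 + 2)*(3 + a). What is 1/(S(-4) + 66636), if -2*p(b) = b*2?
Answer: 22212/1480118833 - I*√3/4440356499 ≈ 1.5007e-5 - 3.9007e-10*I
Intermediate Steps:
m(a) = 3 + a (m(a) = 1*(3 + a) = 3 + a)
p(b) = -b (p(b) = -b*2/2 = -b)
S(V) = I*√3 (S(V) = √(V - (3 + V)) = √(V + (-3 - V)) = √(-3) = I*√3)
1/(S(-4) + 66636) = 1/(I*√3 + 66636) = 1/(66636 + I*√3)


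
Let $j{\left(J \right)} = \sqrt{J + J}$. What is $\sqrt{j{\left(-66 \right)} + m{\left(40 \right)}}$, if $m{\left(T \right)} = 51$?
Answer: $\sqrt{51 + 2 i \sqrt{33}} \approx 7.186 + 0.79941 i$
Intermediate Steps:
$j{\left(J \right)} = \sqrt{2} \sqrt{J}$ ($j{\left(J \right)} = \sqrt{2 J} = \sqrt{2} \sqrt{J}$)
$\sqrt{j{\left(-66 \right)} + m{\left(40 \right)}} = \sqrt{\sqrt{2} \sqrt{-66} + 51} = \sqrt{\sqrt{2} i \sqrt{66} + 51} = \sqrt{2 i \sqrt{33} + 51} = \sqrt{51 + 2 i \sqrt{33}}$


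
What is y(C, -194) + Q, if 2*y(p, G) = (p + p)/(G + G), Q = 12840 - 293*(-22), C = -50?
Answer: 3741509/194 ≈ 19286.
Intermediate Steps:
Q = 19286 (Q = 12840 + 6446 = 19286)
y(p, G) = p/(2*G) (y(p, G) = ((p + p)/(G + G))/2 = ((2*p)/((2*G)))/2 = ((2*p)*(1/(2*G)))/2 = (p/G)/2 = p/(2*G))
y(C, -194) + Q = (½)*(-50)/(-194) + 19286 = (½)*(-50)*(-1/194) + 19286 = 25/194 + 19286 = 3741509/194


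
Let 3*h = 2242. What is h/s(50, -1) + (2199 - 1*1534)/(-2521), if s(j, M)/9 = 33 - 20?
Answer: 5418667/884871 ≈ 6.1237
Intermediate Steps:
s(j, M) = 117 (s(j, M) = 9*(33 - 20) = 9*13 = 117)
h = 2242/3 (h = (1/3)*2242 = 2242/3 ≈ 747.33)
h/s(50, -1) + (2199 - 1*1534)/(-2521) = (2242/3)/117 + (2199 - 1*1534)/(-2521) = (2242/3)*(1/117) + (2199 - 1534)*(-1/2521) = 2242/351 + 665*(-1/2521) = 2242/351 - 665/2521 = 5418667/884871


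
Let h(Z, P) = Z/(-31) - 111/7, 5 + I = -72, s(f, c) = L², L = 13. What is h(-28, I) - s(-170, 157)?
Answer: -39918/217 ≈ -183.95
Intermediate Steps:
s(f, c) = 169 (s(f, c) = 13² = 169)
I = -77 (I = -5 - 72 = -77)
h(Z, P) = -111/7 - Z/31 (h(Z, P) = Z*(-1/31) - 111*⅐ = -Z/31 - 111/7 = -111/7 - Z/31)
h(-28, I) - s(-170, 157) = (-111/7 - 1/31*(-28)) - 1*169 = (-111/7 + 28/31) - 169 = -3245/217 - 169 = -39918/217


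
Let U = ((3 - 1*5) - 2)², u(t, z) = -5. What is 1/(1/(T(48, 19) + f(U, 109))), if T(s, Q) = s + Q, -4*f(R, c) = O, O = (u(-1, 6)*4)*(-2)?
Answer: 57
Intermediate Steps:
U = 16 (U = ((3 - 5) - 2)² = (-2 - 2)² = (-4)² = 16)
O = 40 (O = -5*4*(-2) = -20*(-2) = 40)
f(R, c) = -10 (f(R, c) = -¼*40 = -10)
T(s, Q) = Q + s
1/(1/(T(48, 19) + f(U, 109))) = 1/(1/((19 + 48) - 10)) = 1/(1/(67 - 10)) = 1/(1/57) = 57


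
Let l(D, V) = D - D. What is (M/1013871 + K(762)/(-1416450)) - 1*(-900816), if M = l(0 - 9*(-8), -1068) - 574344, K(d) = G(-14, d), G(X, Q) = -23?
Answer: 431219620757455811/478699192650 ≈ 9.0082e+5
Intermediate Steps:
l(D, V) = 0
K(d) = -23
M = -574344 (M = 0 - 574344 = -574344)
(M/1013871 + K(762)/(-1416450)) - 1*(-900816) = (-574344/1013871 - 23/(-1416450)) - 1*(-900816) = (-574344*1/1013871 - 23*(-1/1416450)) + 900816 = (-191448/337957 + 23/1416450) + 900816 = -271168746589/478699192650 + 900816 = 431219620757455811/478699192650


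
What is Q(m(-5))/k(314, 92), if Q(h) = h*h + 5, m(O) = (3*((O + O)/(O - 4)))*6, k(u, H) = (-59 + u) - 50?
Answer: 81/41 ≈ 1.9756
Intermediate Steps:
k(u, H) = -109 + u
m(O) = 36*O/(-4 + O) (m(O) = (3*((2*O)/(-4 + O)))*6 = (3*(2*O/(-4 + O)))*6 = (6*O/(-4 + O))*6 = 36*O/(-4 + O))
Q(h) = 5 + h² (Q(h) = h² + 5 = 5 + h²)
Q(m(-5))/k(314, 92) = (5 + (36*(-5)/(-4 - 5))²)/(-109 + 314) = (5 + (36*(-5)/(-9))²)/205 = (5 + (36*(-5)*(-⅑))²)*(1/205) = (5 + 20²)*(1/205) = (5 + 400)*(1/205) = 405*(1/205) = 81/41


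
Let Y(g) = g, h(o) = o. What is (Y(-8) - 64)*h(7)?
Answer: -504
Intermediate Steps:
(Y(-8) - 64)*h(7) = (-8 - 64)*7 = -72*7 = -504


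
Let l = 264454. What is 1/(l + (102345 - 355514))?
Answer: 1/11285 ≈ 8.8613e-5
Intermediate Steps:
1/(l + (102345 - 355514)) = 1/(264454 + (102345 - 355514)) = 1/(264454 - 253169) = 1/11285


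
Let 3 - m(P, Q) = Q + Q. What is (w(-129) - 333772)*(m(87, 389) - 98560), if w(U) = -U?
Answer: 33142427405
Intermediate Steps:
m(P, Q) = 3 - 2*Q (m(P, Q) = 3 - (Q + Q) = 3 - 2*Q)
(w(-129) - 333772)*(m(87, 389) - 98560) = (-1*(-129) - 333772)*((3 - 2*389) - 98560) = (129 - 333772)*((3 - 778) - 98560) = -333643*(-775 - 98560) = -333643*(-99335) = 33142427405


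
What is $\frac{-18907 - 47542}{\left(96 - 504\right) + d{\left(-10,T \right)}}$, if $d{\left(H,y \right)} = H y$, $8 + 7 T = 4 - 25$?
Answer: $\frac{465143}{2566} \approx 181.27$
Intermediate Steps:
$T = - \frac{29}{7}$ ($T = - \frac{8}{7} + \frac{4 - 25}{7} = - \frac{8}{7} + \frac{1}{7} \left(-21\right) = - \frac{8}{7} - 3 = - \frac{29}{7} \approx -4.1429$)
$\frac{-18907 - 47542}{\left(96 - 504\right) + d{\left(-10,T \right)}} = \frac{-18907 - 47542}{\left(96 - 504\right) - - \frac{290}{7}} = - \frac{66449}{\left(96 - 504\right) + \frac{290}{7}} = - \frac{66449}{-408 + \frac{290}{7}} = - \frac{66449}{- \frac{2566}{7}} = \left(-66449\right) \left(- \frac{7}{2566}\right) = \frac{465143}{2566}$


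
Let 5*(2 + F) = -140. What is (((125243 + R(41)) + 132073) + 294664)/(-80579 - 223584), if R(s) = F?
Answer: -551950/304163 ≈ -1.8147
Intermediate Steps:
F = -30 (F = -2 + (⅕)*(-140) = -2 - 28 = -30)
R(s) = -30
(((125243 + R(41)) + 132073) + 294664)/(-80579 - 223584) = (((125243 - 30) + 132073) + 294664)/(-80579 - 223584) = ((125213 + 132073) + 294664)/(-304163) = (257286 + 294664)*(-1/304163) = 551950*(-1/304163) = -551950/304163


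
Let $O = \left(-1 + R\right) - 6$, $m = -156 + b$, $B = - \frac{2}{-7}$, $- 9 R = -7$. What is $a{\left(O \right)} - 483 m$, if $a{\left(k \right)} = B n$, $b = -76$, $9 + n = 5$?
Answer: $\frac{784384}{7} \approx 1.1205 \cdot 10^{5}$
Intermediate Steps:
$n = -4$ ($n = -9 + 5 = -4$)
$R = \frac{7}{9}$ ($R = \left(- \frac{1}{9}\right) \left(-7\right) = \frac{7}{9} \approx 0.77778$)
$B = \frac{2}{7}$ ($B = \left(-2\right) \left(- \frac{1}{7}\right) = \frac{2}{7} \approx 0.28571$)
$m = -232$ ($m = -156 - 76 = -232$)
$O = - \frac{56}{9}$ ($O = \left(-1 + \frac{7}{9}\right) - 6 = - \frac{2}{9} - 6 = - \frac{56}{9} \approx -6.2222$)
$a{\left(k \right)} = - \frac{8}{7}$ ($a{\left(k \right)} = \frac{2}{7} \left(-4\right) = - \frac{8}{7}$)
$a{\left(O \right)} - 483 m = - \frac{8}{7} - -112056 = - \frac{8}{7} + 112056 = \frac{784384}{7}$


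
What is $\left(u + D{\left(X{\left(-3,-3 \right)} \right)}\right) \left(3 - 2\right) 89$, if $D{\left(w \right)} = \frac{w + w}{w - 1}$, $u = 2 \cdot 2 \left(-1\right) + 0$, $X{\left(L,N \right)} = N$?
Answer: $- \frac{445}{2} \approx -222.5$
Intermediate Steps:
$u = -4$ ($u = 2 \left(-2\right) + 0 = -4 + 0 = -4$)
$D{\left(w \right)} = \frac{2 w}{-1 + w}$
$\left(u + D{\left(X{\left(-3,-3 \right)} \right)}\right) \left(3 - 2\right) 89 = \left(-4 + 2 \left(-3\right) \frac{1}{-1 - 3}\right) \left(3 - 2\right) 89 = \left(-4 + 2 \left(-3\right) \frac{1}{-4}\right) 1 \cdot 89 = \left(-4 + 2 \left(-3\right) \left(- \frac{1}{4}\right)\right) 1 \cdot 89 = \left(-4 + \frac{3}{2}\right) 1 \cdot 89 = \left(- \frac{5}{2}\right) 1 \cdot 89 = \left(- \frac{5}{2}\right) 89 = - \frac{445}{2}$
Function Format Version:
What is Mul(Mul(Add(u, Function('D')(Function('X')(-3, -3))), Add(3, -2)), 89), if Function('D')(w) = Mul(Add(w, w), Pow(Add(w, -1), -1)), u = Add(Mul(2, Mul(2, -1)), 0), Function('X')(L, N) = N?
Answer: Rational(-445, 2) ≈ -222.50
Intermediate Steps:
u = -4 (u = Add(Mul(2, -2), 0) = Add(-4, 0) = -4)
Function('D')(w) = Mul(2, w, Pow(Add(-1, w), -1)) (Function('D')(w) = Mul(Mul(2, w), Pow(Add(-1, w), -1)) = Mul(2, w, Pow(Add(-1, w), -1)))
Mul(Mul(Add(u, Function('D')(Function('X')(-3, -3))), Add(3, -2)), 89) = Mul(Mul(Add(-4, Mul(2, -3, Pow(Add(-1, -3), -1))), Add(3, -2)), 89) = Mul(Mul(Add(-4, Mul(2, -3, Pow(-4, -1))), 1), 89) = Mul(Mul(Add(-4, Mul(2, -3, Rational(-1, 4))), 1), 89) = Mul(Mul(Add(-4, Rational(3, 2)), 1), 89) = Mul(Mul(Rational(-5, 2), 1), 89) = Mul(Rational(-5, 2), 89) = Rational(-445, 2)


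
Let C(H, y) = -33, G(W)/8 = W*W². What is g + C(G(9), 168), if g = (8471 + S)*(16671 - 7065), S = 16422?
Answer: 239122125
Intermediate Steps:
g = 239122158 (g = (8471 + 16422)*(16671 - 7065) = 24893*9606 = 239122158)
G(W) = 8*W³ (G(W) = 8*(W*W²) = 8*W³)
g + C(G(9), 168) = 239122158 - 33 = 239122125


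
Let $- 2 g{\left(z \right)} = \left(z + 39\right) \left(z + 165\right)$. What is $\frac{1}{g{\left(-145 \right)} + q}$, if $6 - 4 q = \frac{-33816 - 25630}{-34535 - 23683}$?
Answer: $\frac{116436}{123567091} \approx 0.00094229$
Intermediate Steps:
$g{\left(z \right)} = - \frac{\left(39 + z\right) \left(165 + z\right)}{2}$ ($g{\left(z \right)} = - \frac{\left(z + 39\right) \left(z + 165\right)}{2} = - \frac{\left(39 + z\right) \left(165 + z\right)}{2}$)
$q = \frac{144931}{116436}$ ($q = \frac{3}{2} - \frac{\left(-33816 - 25630\right) \frac{1}{-34535 - 23683}}{4} = \frac{3}{2} - \frac{\left(-59446\right) \frac{1}{-58218}}{4} = \frac{3}{2} - \frac{\left(-59446\right) \left(- \frac{1}{58218}\right)}{4} = \frac{3}{2} - \frac{29723}{116436} = \frac{144931}{116436} \approx 1.2447$)
$\frac{1}{g{\left(-145 \right)} + q} = \frac{1}{\left(- \frac{6435}{2} - -14790 - \frac{\left(-145\right)^{2}}{2}\right) + \frac{144931}{116436}} = \frac{1}{\left(- \frac{6435}{2} + 14790 - \frac{21025}{2}\right) + \frac{144931}{116436}} = \frac{1}{1060 + \frac{144931}{116436}} = \frac{1}{\frac{123567091}{116436}} = \frac{116436}{123567091}$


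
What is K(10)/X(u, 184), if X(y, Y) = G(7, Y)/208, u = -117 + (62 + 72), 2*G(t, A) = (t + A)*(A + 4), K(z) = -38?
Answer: -3952/8977 ≈ -0.44024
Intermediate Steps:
G(t, A) = (4 + A)*(A + t)/2 (G(t, A) = ((t + A)*(A + 4))/2 = ((A + t)*(4 + A))/2 = ((4 + A)*(A + t))/2 = (4 + A)*(A + t)/2)
u = 17 (u = -117 + 134 = 17)
X(y, Y) = 7/104 + Y²/416 + 11*Y/416 (X(y, Y) = (Y²/2 + 2*Y + 2*7 + (½)*Y*7)/208 = (Y²/2 + 2*Y + 14 + 7*Y/2)*(1/208) = (14 + Y²/2 + 11*Y/2)*(1/208) = 7/104 + Y²/416 + 11*Y/416)
K(10)/X(u, 184) = -38/(7/104 + (1/416)*184² + (11/416)*184) = -38/(7/104 + (1/416)*33856 + 253/52) = -38/(7/104 + 1058/13 + 253/52) = -38/8977/104 = -38*104/8977 = -3952/8977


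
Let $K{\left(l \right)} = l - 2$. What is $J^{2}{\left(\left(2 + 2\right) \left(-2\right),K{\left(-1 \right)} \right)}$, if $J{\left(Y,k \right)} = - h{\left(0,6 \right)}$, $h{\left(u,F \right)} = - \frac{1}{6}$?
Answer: $\frac{1}{36} \approx 0.027778$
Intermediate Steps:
$h{\left(u,F \right)} = - \frac{1}{6}$ ($h{\left(u,F \right)} = \left(-1\right) \frac{1}{6} = - \frac{1}{6}$)
$K{\left(l \right)} = -2 + l$ ($K{\left(l \right)} = l - 2 = -2 + l$)
$J{\left(Y,k \right)} = \frac{1}{6}$ ($J{\left(Y,k \right)} = \left(-1\right) \left(- \frac{1}{6}\right) = \frac{1}{6}$)
$J^{2}{\left(\left(2 + 2\right) \left(-2\right),K{\left(-1 \right)} \right)} = \left(\frac{1}{6}\right)^{2} = \frac{1}{36}$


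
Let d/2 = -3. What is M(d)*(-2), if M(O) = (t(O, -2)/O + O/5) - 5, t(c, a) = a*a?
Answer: 206/15 ≈ 13.733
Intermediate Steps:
d = -6 (d = 2*(-3) = -6)
t(c, a) = a²
M(O) = -5 + 4/O + O/5 (M(O) = ((-2)²/O + O/5) - 5 = (4/O + O*(⅕)) - 5 = (4/O + O/5) - 5 = -5 + 4/O + O/5)
M(d)*(-2) = (-5 + 4/(-6) + (⅕)*(-6))*(-2) = (-5 + 4*(-⅙) - 6/5)*(-2) = (-5 - ⅔ - 6/5)*(-2) = -103/15*(-2) = 206/15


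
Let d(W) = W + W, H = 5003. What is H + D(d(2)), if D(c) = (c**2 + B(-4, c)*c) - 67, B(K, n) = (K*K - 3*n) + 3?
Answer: 4980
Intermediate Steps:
d(W) = 2*W
B(K, n) = 3 + K**2 - 3*n (B(K, n) = (K**2 - 3*n) + 3 = 3 + K**2 - 3*n)
D(c) = -67 + c**2 + c*(19 - 3*c) (D(c) = (c**2 + (3 + (-4)**2 - 3*c)*c) - 67 = (c**2 + (3 + 16 - 3*c)*c) - 67 = (c**2 + (19 - 3*c)*c) - 67 = (c**2 + c*(19 - 3*c)) - 67 = -67 + c**2 + c*(19 - 3*c))
H + D(d(2)) = 5003 + (-67 - 2*(2*2)**2 + 19*(2*2)) = 5003 + (-67 - 2*4**2 + 19*4) = 5003 + (-67 - 2*16 + 76) = 5003 + (-67 - 32 + 76) = 5003 - 23 = 4980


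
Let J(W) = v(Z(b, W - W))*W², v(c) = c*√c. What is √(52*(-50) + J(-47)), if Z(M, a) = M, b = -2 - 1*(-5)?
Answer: √(-2600 + 6627*√3) ≈ 94.225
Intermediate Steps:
b = 3 (b = -2 + 5 = 3)
v(c) = c^(3/2)
J(W) = 3*√3*W² (J(W) = 3^(3/2)*W² = (3*√3)*W² = 3*√3*W²)
√(52*(-50) + J(-47)) = √(52*(-50) + 3*√3*(-47)²) = √(-2600 + 3*√3*2209) = √(-2600 + 6627*√3)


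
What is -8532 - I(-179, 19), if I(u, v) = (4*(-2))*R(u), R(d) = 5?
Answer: -8492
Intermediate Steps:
I(u, v) = -40 (I(u, v) = (4*(-2))*5 = -8*5 = -40)
-8532 - I(-179, 19) = -8532 - 1*(-40) = -8532 + 40 = -8492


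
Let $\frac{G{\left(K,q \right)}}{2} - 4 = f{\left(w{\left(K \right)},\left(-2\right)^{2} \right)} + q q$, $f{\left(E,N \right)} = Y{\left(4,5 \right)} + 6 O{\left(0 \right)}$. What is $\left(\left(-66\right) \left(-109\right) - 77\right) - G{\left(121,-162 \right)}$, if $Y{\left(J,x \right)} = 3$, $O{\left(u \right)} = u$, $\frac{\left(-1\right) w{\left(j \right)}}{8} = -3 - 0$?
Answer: $-45385$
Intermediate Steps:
$w{\left(j \right)} = 24$ ($w{\left(j \right)} = - 8 \left(-3 - 0\right) = - 8 \left(-3 + 0\right) = \left(-8\right) \left(-3\right) = 24$)
$f{\left(E,N \right)} = 3$ ($f{\left(E,N \right)} = 3 + 6 \cdot 0 = 3 + 0 = 3$)
$G{\left(K,q \right)} = 14 + 2 q^{2}$ ($G{\left(K,q \right)} = 8 + 2 \left(3 + q q\right) = 8 + 2 \left(3 + q^{2}\right) = 8 + \left(6 + 2 q^{2}\right) = 14 + 2 q^{2}$)
$\left(\left(-66\right) \left(-109\right) - 77\right) - G{\left(121,-162 \right)} = \left(\left(-66\right) \left(-109\right) - 77\right) - \left(14 + 2 \left(-162\right)^{2}\right) = \left(7194 - 77\right) - \left(14 + 2 \cdot 26244\right) = 7117 - \left(14 + 52488\right) = 7117 - 52502 = -45385$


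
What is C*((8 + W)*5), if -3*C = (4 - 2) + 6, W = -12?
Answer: 160/3 ≈ 53.333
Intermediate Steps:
C = -8/3 (C = -((4 - 2) + 6)/3 = -(2 + 6)/3 = -1/3*8 = -8/3 ≈ -2.6667)
C*((8 + W)*5) = -8*(8 - 12)*5/3 = -(-32)*5/3 = -8/3*(-20) = 160/3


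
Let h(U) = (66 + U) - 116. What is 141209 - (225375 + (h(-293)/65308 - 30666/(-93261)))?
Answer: -170876977925671/2030229796 ≈ -84166.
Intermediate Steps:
h(U) = -50 + U
141209 - (225375 + (h(-293)/65308 - 30666/(-93261))) = 141209 - (225375 + ((-50 - 293)/65308 - 30666/(-93261))) = 141209 - (225375 + (-343*1/65308 - 30666*(-1/93261))) = 141209 - (225375 + (-343/65308 + 10222/31087)) = 141209 - (225375 + 656915535/2030229796) = 141209 - 1*457563697189035/2030229796 = 141209 - 457563697189035/2030229796 = -170876977925671/2030229796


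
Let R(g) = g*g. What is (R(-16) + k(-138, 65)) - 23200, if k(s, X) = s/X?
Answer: -1491498/65 ≈ -22946.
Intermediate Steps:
R(g) = g²
(R(-16) + k(-138, 65)) - 23200 = ((-16)² - 138/65) - 23200 = (256 - 138*1/65) - 23200 = (256 - 138/65) - 23200 = 16502/65 - 23200 = -1491498/65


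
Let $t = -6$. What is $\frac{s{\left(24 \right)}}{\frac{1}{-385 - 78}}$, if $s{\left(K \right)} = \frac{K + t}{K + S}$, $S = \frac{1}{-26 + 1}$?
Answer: $- \frac{208350}{599} \approx -347.83$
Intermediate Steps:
$S = - \frac{1}{25}$ ($S = \frac{1}{-25} = - \frac{1}{25} \approx -0.04$)
$s{\left(K \right)} = \frac{-6 + K}{- \frac{1}{25} + K}$ ($s{\left(K \right)} = \frac{K - 6}{K - \frac{1}{25}} = \frac{-6 + K}{- \frac{1}{25} + K}$)
$\frac{s{\left(24 \right)}}{\frac{1}{-385 - 78}} = \frac{25 \frac{1}{-1 + 25 \cdot 24} \left(-6 + 24\right)}{\frac{1}{-385 - 78}} = \frac{25 \frac{1}{-1 + 600} \cdot 18}{\frac{1}{-463}} = \frac{25 \cdot \frac{1}{599} \cdot 18}{- \frac{1}{463}} = 25 \cdot \frac{1}{599} \cdot 18 \left(-463\right) = \frac{450}{599} \left(-463\right) = - \frac{208350}{599}$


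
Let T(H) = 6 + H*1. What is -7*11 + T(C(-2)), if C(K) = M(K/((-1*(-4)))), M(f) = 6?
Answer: -65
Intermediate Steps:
C(K) = 6
T(H) = 6 + H
-7*11 + T(C(-2)) = -7*11 + (6 + 6) = -77 + 12 = -65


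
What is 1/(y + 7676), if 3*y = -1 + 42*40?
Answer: 3/24707 ≈ 0.00012142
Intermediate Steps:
y = 1679/3 (y = (-1 + 42*40)/3 = (-1 + 1680)/3 = (⅓)*1679 = 1679/3 ≈ 559.67)
1/(y + 7676) = 1/(1679/3 + 7676) = 1/(24707/3) = 3/24707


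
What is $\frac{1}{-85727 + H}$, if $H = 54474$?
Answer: $- \frac{1}{31253} \approx -3.1997 \cdot 10^{-5}$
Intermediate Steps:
$\frac{1}{-85727 + H} = \frac{1}{-85727 + 54474} = \frac{1}{-31253} = - \frac{1}{31253}$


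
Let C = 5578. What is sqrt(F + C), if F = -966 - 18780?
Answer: 2*I*sqrt(3542) ≈ 119.03*I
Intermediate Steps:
F = -19746
sqrt(F + C) = sqrt(-19746 + 5578) = sqrt(-14168) = 2*I*sqrt(3542)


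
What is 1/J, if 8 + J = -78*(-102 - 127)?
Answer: 1/17854 ≈ 5.6010e-5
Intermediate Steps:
J = 17854 (J = -8 - 78*(-102 - 127) = -8 - 78*(-229) = -8 + 17862 = 17854)
1/J = 1/17854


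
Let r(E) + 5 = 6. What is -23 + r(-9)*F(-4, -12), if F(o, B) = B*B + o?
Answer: 117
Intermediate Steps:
r(E) = 1 (r(E) = -5 + 6 = 1)
F(o, B) = o + B² (F(o, B) = B² + o = o + B²)
-23 + r(-9)*F(-4, -12) = -23 + 1*(-4 + (-12)²) = -23 + 1*(-4 + 144) = -23 + 1*140 = -23 + 140 = 117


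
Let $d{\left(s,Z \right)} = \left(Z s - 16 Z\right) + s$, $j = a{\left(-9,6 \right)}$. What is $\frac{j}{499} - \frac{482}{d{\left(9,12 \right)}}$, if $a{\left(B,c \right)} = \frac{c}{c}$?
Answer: $\frac{240593}{37425} \approx 6.4287$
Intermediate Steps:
$a{\left(B,c \right)} = 1$
$j = 1$
$d{\left(s,Z \right)} = s - 16 Z + Z s$ ($d{\left(s,Z \right)} = \left(- 16 Z + Z s\right) + s = s - 16 Z + Z s$)
$\frac{j}{499} - \frac{482}{d{\left(9,12 \right)}} = 1 \cdot \frac{1}{499} - \frac{482}{9 - 192 + 12 \cdot 9} = 1 \cdot \frac{1}{499} - \frac{482}{9 - 192 + 108} = \frac{1}{499} - \frac{482}{-75} = \frac{1}{499} - - \frac{482}{75} = \frac{1}{499} + \frac{482}{75} = \frac{240593}{37425}$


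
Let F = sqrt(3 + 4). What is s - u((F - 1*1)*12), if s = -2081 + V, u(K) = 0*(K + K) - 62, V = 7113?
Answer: 5094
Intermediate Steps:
F = sqrt(7) ≈ 2.6458
u(K) = -62 (u(K) = 0*(2*K) - 62 = 0 - 62 = -62)
s = 5032 (s = -2081 + 7113 = 5032)
s - u((F - 1*1)*12) = 5032 - 1*(-62) = 5032 + 62 = 5094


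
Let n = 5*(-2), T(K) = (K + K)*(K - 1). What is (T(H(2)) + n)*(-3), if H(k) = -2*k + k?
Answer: -6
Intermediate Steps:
H(k) = -k
T(K) = 2*K*(-1 + K) (T(K) = (2*K)*(-1 + K) = 2*K*(-1 + K))
n = -10
(T(H(2)) + n)*(-3) = (2*(-1*2)*(-1 - 1*2) - 10)*(-3) = (2*(-2)*(-1 - 2) - 10)*(-3) = (2*(-2)*(-3) - 10)*(-3) = (12 - 10)*(-3) = 2*(-3) = -6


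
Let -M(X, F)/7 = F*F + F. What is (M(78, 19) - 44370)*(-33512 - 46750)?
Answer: 3774721860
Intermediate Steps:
M(X, F) = -7*F - 7*F**2 (M(X, F) = -7*(F*F + F) = -7*(F**2 + F) = -7*(F + F**2) = -7*F - 7*F**2)
(M(78, 19) - 44370)*(-33512 - 46750) = (-7*19*(1 + 19) - 44370)*(-33512 - 46750) = (-7*19*20 - 44370)*(-80262) = (-2660 - 44370)*(-80262) = -47030*(-80262) = 3774721860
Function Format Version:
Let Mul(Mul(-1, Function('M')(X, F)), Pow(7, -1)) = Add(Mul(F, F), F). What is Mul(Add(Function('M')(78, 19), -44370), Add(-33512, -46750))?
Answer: 3774721860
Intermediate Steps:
Function('M')(X, F) = Add(Mul(-7, F), Mul(-7, Pow(F, 2))) (Function('M')(X, F) = Mul(-7, Add(Mul(F, F), F)) = Mul(-7, Add(Pow(F, 2), F)) = Mul(-7, Add(F, Pow(F, 2))) = Add(Mul(-7, F), Mul(-7, Pow(F, 2))))
Mul(Add(Function('M')(78, 19), -44370), Add(-33512, -46750)) = Mul(Add(Mul(-7, 19, Add(1, 19)), -44370), Add(-33512, -46750)) = Mul(Add(Mul(-7, 19, 20), -44370), -80262) = Mul(Add(-2660, -44370), -80262) = Mul(-47030, -80262) = 3774721860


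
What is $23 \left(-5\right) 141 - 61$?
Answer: $-16276$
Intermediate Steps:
$23 \left(-5\right) 141 - 61 = \left(-115\right) 141 - 61 = -16215 - 61 = -16276$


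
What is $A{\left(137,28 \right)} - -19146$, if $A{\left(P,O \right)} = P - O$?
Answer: $19255$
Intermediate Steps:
$A{\left(137,28 \right)} - -19146 = \left(137 - 28\right) - -19146 = \left(137 - 28\right) + 19146 = 109 + 19146 = 19255$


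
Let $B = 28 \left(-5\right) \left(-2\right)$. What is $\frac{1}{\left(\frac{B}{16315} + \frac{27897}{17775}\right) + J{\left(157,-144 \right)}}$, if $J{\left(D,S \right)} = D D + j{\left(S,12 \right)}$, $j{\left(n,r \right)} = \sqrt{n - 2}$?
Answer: $\frac{4606892942332710900}{113562640780156834314497} - \frac{373775522225625 i \sqrt{146}}{227125281560313668628994} \approx 4.0567 \cdot 10^{-5} - 1.9885 \cdot 10^{-8} i$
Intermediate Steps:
$B = 280$ ($B = \left(-140\right) \left(-2\right) = 280$)
$j{\left(n,r \right)} = \sqrt{-2 + n}$
$J{\left(D,S \right)} = D^{2} + \sqrt{-2 + S}$ ($J{\left(D,S \right)} = D D + \sqrt{-2 + S} = D^{2} + \sqrt{-2 + S}$)
$\frac{1}{\left(\frac{B}{16315} + \frac{27897}{17775}\right) + J{\left(157,-144 \right)}} = \frac{1}{\left(\frac{280}{16315} + \frac{27897}{17775}\right) + \left(157^{2} + \sqrt{-2 - 144}\right)} = \frac{1}{\left(280 \cdot \frac{1}{16315} + 27897 \cdot \frac{1}{17775}\right) + \left(24649 + \sqrt{-146}\right)} = \frac{1}{\left(\frac{56}{3263} + \frac{9299}{5925}\right) + \left(24649 + i \sqrt{146}\right)} = \frac{1}{\frac{30674437}{19333275} + \left(24649 + i \sqrt{146}\right)} = \frac{1}{\frac{476576569912}{19333275} + i \sqrt{146}}$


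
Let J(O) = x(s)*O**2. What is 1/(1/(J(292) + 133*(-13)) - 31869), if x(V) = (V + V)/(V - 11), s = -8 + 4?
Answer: -656177/20911704798 ≈ -3.1378e-5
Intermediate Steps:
s = -4
x(V) = 2*V/(-11 + V) (x(V) = (2*V)/(-11 + V) = 2*V/(-11 + V))
J(O) = 8*O**2/15 (J(O) = (2*(-4)/(-11 - 4))*O**2 = (2*(-4)/(-15))*O**2 = (2*(-4)*(-1/15))*O**2 = 8*O**2/15)
1/(1/(J(292) + 133*(-13)) - 31869) = 1/(1/((8/15)*292**2 + 133*(-13)) - 31869) = 1/(1/((8/15)*85264 - 1729) - 31869) = 1/(1/(682112/15 - 1729) - 31869) = 1/(1/(656177/15) - 31869) = 1/(15/656177 - 31869) = 1/(-20911704798/656177) = -656177/20911704798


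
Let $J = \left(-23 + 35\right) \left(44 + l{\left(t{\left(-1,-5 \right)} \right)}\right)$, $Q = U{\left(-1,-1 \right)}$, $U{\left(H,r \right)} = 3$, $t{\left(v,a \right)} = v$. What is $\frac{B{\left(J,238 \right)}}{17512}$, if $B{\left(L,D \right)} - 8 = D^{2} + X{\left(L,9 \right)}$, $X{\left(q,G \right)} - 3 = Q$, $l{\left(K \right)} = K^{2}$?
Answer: $\frac{28329}{8756} \approx 3.2354$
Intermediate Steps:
$Q = 3$
$X{\left(q,G \right)} = 6$ ($X{\left(q,G \right)} = 3 + 3 = 6$)
$J = 540$ ($J = \left(-23 + 35\right) \left(44 + \left(-1\right)^{2}\right) = 12 \left(44 + 1\right) = 12 \cdot 45 = 540$)
$B{\left(L,D \right)} = 14 + D^{2}$ ($B{\left(L,D \right)} = 8 + \left(D^{2} + 6\right) = 8 + \left(6 + D^{2}\right) = 14 + D^{2}$)
$\frac{B{\left(J,238 \right)}}{17512} = \frac{14 + 238^{2}}{17512} = \left(14 + 56644\right) \frac{1}{17512} = 56658 \cdot \frac{1}{17512} = \frac{28329}{8756}$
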